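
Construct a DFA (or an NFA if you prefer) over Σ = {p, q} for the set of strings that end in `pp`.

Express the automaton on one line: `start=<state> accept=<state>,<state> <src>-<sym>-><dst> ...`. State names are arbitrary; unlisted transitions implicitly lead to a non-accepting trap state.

Let each state record the length of the longest suffix of the input read so far that is also a prefix of `pp`. B means the last symbol is `p`; C means the last 2 symbols are `pp`. Accept only at C, where the string currently ends in `pp`.
       p  q 
>  A   B  A 
   B   C  A 
 * C   C  A 
(> = start, * = accepting)

start=A accept=C A-p->B A-q->A B-p->C B-q->A C-p->C C-q->A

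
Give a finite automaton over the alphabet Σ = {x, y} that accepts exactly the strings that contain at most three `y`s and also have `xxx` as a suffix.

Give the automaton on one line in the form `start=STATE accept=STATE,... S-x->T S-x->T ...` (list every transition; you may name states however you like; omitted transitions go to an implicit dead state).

Handle the two conditions separately and then intersect. One (5 states) tracks the count of `y`s, saturating at 4; the other (4 states) tracks how much of the suffix `xxx` has currently been matched. Each combined state is a pair, one component from each; accept when both components accept.
With 20 states:
          x    y  
>  q0     q1   q2 
   q1     q3   q2 
   q2     q4   q5 
   q3     q6   q2 
   q4     q7   q5 
   q5     q8   q9 
 * q6     q6   q2 
   q7    q10   q5 
   q8    q11   q9 
   q9    q12  q13 
 * q10   q10   q5 
   q11   q14   q9 
   q12   q15  q13 
   q13   q16  q13 
 * q14   q14   q9 
   q15   q17  q13 
   q16   q18  q13 
 * q17   q17  q13 
   q18   q19  q13 
   q19   q19  q13 
(> = start, * = accepting)

start=q0 accept=q6,q10,q14,q17 q0-x->q1 q0-y->q2 q1-x->q3 q1-y->q2 q2-x->q4 q2-y->q5 q3-x->q6 q3-y->q2 q4-x->q7 q4-y->q5 q5-x->q8 q5-y->q9 q6-x->q6 q6-y->q2 q7-x->q10 q7-y->q5 q8-x->q11 q8-y->q9 q9-x->q12 q9-y->q13 q10-x->q10 q10-y->q5 q11-x->q14 q11-y->q9 q12-x->q15 q12-y->q13 q13-x->q16 q13-y->q13 q14-x->q14 q14-y->q9 q15-x->q17 q15-y->q13 q16-x->q18 q16-y->q13 q17-x->q17 q17-y->q13 q18-x->q19 q18-y->q13 q19-x->q19 q19-y->q13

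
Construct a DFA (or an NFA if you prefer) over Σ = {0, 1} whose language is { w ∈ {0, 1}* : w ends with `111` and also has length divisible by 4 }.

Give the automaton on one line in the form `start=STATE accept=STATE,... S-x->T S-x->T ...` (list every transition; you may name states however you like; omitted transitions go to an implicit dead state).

start=q0 accept=q6 q0-0->q1 q0-1->q1 q1-0->q2 q1-1->q3 q2-0->q4 q2-1->q4 q3-0->q4 q3-1->q5 q4-0->q0 q4-1->q0 q5-0->q0 q5-1->q6 q6-0->q1 q6-1->q1

Handle the two conditions separately and then intersect. One (4 states) tracks how much of the suffix `111` has currently been matched; the other (4 states) tracks the input length modulo 4. Each combined state is a pair, one component from each; accept when both components accept. Minimizing collapses redundant product states.
A 7-state machine:
        0   1  
>  q0   q1  q1 
   q1   q2  q3 
   q2   q4  q4 
   q3   q4  q5 
   q4   q0  q0 
   q5   q0  q6 
 * q6   q1  q1 
(> = start, * = accepting)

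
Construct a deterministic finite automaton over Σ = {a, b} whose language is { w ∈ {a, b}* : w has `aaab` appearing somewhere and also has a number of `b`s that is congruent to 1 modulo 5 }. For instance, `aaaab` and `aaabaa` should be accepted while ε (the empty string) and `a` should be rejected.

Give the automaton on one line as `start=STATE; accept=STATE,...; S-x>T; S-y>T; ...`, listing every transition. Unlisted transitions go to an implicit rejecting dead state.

start=q0; accept=q10; q0-a>q1; q0-b>q2; q1-a>q3; q1-b>q2; q2-a>q4; q2-b>q5; q3-a>q6; q3-b>q2; q4-a>q7; q4-b>q5; q5-a>q8; q5-b>q9; q6-a>q6; q6-b>q10; q7-a>q11; q7-b>q5; q8-a>q12; q8-b>q9; q9-a>q13; q9-b>q14; q10-a>q10; q10-b>q15; q11-a>q11; q11-b>q15; q12-a>q15; q12-b>q9; q13-a>q16; q13-b>q14; q14-a>q17; q14-b>q0; q15-a>q15; q15-b>q18; q16-a>q18; q16-b>q14; q17-a>q19; q17-b>q0; q18-a>q18; q18-b>q20; q19-a>q20; q19-b>q0; q20-a>q20; q20-b>q6

Handle the two conditions separately and then intersect. The first has 5 states tracking whether and how much of `aaab` has been seen; the second has 5 states tracking the count of `b`s modulo 5. A product state is a pair (one from each), accepting exactly when both do. Equivalent product states are then merged.
With 21 states:
          a    b  
>  q0     q1   q2 
   q1     q3   q2 
   q2     q4   q5 
   q3     q6   q2 
   q4     q7   q5 
   q5     q8   q9 
   q6     q6  q10 
   q7    q11   q5 
   q8    q12   q9 
   q9    q13  q14 
 * q10   q10  q15 
   q11   q11  q15 
   q12   q15   q9 
   q13   q16  q14 
   q14   q17   q0 
   q15   q15  q18 
   q16   q18  q14 
   q17   q19   q0 
   q18   q18  q20 
   q19   q20   q0 
   q20   q20   q6 
(> = start, * = accepting)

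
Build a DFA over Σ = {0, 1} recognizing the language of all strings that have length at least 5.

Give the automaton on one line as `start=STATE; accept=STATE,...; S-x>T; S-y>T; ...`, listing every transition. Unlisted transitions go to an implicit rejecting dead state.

Count input length up to 6: every symbol moves from q0 toward q6, which means 'more than 5' and absorbs. Accept from {q5, q6}.
With 7 states:
        0   1  
>  q0   q1  q1 
   q1   q2  q2 
   q2   q3  q3 
   q3   q4  q4 
   q4   q5  q5 
 * q5   q6  q6 
 * q6   q6  q6 
(> = start, * = accepting)

start=q0; accept=q5,q6; q0-0>q1; q0-1>q1; q1-0>q2; q1-1>q2; q2-0>q3; q2-1>q3; q3-0>q4; q3-1>q4; q4-0>q5; q4-1>q5; q5-0>q6; q5-1>q6; q6-0>q6; q6-1>q6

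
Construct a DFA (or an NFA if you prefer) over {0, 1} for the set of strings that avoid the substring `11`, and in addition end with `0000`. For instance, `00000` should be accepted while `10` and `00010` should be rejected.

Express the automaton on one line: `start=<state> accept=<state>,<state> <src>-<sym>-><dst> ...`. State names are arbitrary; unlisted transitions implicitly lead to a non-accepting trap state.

Build one automaton per condition and run them in lockstep. The first has 3 states tracking partial matches of the forbidden pattern `11`; the second has 5 states tracking how much of the suffix `0000` has currently been matched. A product state is a pair (one from each), accepting exactly when both do. Minimizing collapses redundant product states.
7 states suffice.
        0   1  
>  S0   S1  S2 
   S1   S3  S2 
   S2   S1  S4 
   S3   S5  S2 
   S4   S4  S4 
   S5   S6  S2 
 * S6   S6  S2 
(> = start, * = accepting)

start=S0 accept=S6 S0-0->S1 S0-1->S2 S1-0->S3 S1-1->S2 S2-0->S1 S2-1->S4 S3-0->S5 S3-1->S2 S4-0->S4 S4-1->S4 S5-0->S6 S5-1->S2 S6-0->S6 S6-1->S2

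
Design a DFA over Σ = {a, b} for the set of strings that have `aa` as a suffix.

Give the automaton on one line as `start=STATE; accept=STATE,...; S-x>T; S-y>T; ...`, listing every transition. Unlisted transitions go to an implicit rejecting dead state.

Remember how much of `aa` the current input suffix matches. State q0 means no match yet; q1 means the last symbol is `a`; q2 means the last 2 symbols are `aa`. Only q2 accepts. On a mismatch, fall back to the longest proper suffix that is still a prefix of `aa`.
        a   b  
>  q0   q1  q0 
   q1   q2  q0 
 * q2   q2  q0 
(> = start, * = accepting)

start=q0; accept=q2; q0-a>q1; q0-b>q0; q1-a>q2; q1-b>q0; q2-a>q2; q2-b>q0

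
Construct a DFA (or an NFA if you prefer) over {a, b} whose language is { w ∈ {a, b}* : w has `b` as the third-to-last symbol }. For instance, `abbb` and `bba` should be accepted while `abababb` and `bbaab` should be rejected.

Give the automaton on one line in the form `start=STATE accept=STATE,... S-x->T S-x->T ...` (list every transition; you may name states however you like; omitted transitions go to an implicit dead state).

start=q0 accept=q11,q12,q13,q14 q0-a->q1 q0-b->q2 q1-a->q3 q1-b->q4 q2-a->q5 q2-b->q6 q3-a->q7 q3-b->q8 q4-a->q9 q4-b->q10 q5-a->q11 q5-b->q12 q6-a->q13 q6-b->q14 q7-a->q7 q7-b->q8 q8-a->q9 q8-b->q10 q9-a->q11 q9-b->q12 q10-a->q13 q10-b->q14 q11-a->q7 q11-b->q8 q12-a->q9 q12-b->q10 q13-a->q11 q13-b->q12 q14-a->q13 q14-b->q14

A DFA must remember the last 3 symbols (since which symbol is third-to-last isn't known until the input ends). Use one state per possible window of the last ≤3 symbols; accept from those whose window starts with `b`.
A 15-state machine:
          a    b  
>  q0     q1   q2 
   q1     q3   q4 
   q2     q5   q6 
   q3     q7   q8 
   q4     q9  q10 
   q5    q11  q12 
   q6    q13  q14 
   q7     q7   q8 
   q8     q9  q10 
   q9    q11  q12 
   q10   q13  q14 
 * q11    q7   q8 
 * q12    q9  q10 
 * q13   q11  q12 
 * q14   q13  q14 
(> = start, * = accepting)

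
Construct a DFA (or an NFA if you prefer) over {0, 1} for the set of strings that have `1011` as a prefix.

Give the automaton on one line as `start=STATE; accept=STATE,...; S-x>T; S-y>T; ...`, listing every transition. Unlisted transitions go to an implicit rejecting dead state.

start=A; accept=E; A-0>F; A-1>B; B-0>C; B-1>F; C-0>F; C-1>D; D-0>F; D-1>E; E-0>E; E-1>E; F-0>F; F-1>F

Check the first 4 symbols one by one: A through D record how many have matched `1011` so far; any wrong symbol goes to the dead state F. After all 4 match we enter the accepting sink E.
       0  1 
>  A   F  B 
   B   C  F 
   C   F  D 
   D   F  E 
 * E   E  E 
   F   F  F 
(> = start, * = accepting)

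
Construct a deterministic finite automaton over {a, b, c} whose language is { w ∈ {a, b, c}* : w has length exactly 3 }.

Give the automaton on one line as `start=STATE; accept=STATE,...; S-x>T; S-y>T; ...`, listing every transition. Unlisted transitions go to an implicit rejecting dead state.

Count input length up to 4: every symbol moves from s0 toward s4, which means 'more than 3' and absorbs. Accept from {s3}.
        a   b   c  
>  s0   s1  s1  s1 
   s1   s2  s2  s2 
   s2   s3  s3  s3 
 * s3   s4  s4  s4 
   s4   s4  s4  s4 
(> = start, * = accepting)

start=s0; accept=s3; s0-a>s1; s0-b>s1; s0-c>s1; s1-a>s2; s1-b>s2; s1-c>s2; s2-a>s3; s2-b>s3; s2-c>s3; s3-a>s4; s3-b>s4; s3-c>s4; s4-a>s4; s4-b>s4; s4-c>s4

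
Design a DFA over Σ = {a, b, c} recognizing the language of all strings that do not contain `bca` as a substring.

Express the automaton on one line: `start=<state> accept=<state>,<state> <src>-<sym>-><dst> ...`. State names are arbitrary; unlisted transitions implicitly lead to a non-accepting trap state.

start=s0 accept=s0,s1,s2 s0-a->s0 s0-b->s1 s0-c->s0 s1-a->s0 s1-b->s1 s1-c->s2 s2-a->s3 s2-b->s1 s2-c->s0 s3-a->s3 s3-b->s3 s3-c->s3

Track partial matches of the forbidden pattern `bca`. State s3 is a dead state reached once `bca` has occurred; every other state accepts. s0 means no part of `bca` is currently matched.
        a   b   c  
>* s0   s0  s1  s0 
 * s1   s0  s1  s2 
 * s2   s3  s1  s0 
   s3   s3  s3  s3 
(> = start, * = accepting)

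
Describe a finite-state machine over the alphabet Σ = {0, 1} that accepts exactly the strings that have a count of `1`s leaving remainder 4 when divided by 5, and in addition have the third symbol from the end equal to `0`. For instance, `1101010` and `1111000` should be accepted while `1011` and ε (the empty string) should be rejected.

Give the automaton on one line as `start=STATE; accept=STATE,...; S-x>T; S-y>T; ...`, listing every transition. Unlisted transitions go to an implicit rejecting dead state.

Run two small machines in parallel and take their product. The first has 5 states tracking the count of `1`s modulo 5; the second has 15 states tracking the last 3 symbols read. A product state is a pair (one from each), accepting exactly when both do. Minimizing collapses redundant product states.
16 states suffice.
          0    1  
>  s0     s0   s1 
   s1     s1   s2 
   s2     s3   s4 
   s3     s3   s5 
   s4     s6   s7 
   s5     s6   s8 
   s6     s9  s10 
   s7    s11   s0 
 * s8    s11   s0 
   s9     s9  s12 
   s10   s13   s0 
   s11   s14   s0 
 * s12   s13   s0 
 * s13   s14   s0 
   s14   s15   s0 
 * s15   s15   s0 
(> = start, * = accepting)

start=s0; accept=s8,s12,s13,s15; s0-0>s0; s0-1>s1; s1-0>s1; s1-1>s2; s2-0>s3; s2-1>s4; s3-0>s3; s3-1>s5; s4-0>s6; s4-1>s7; s5-0>s6; s5-1>s8; s6-0>s9; s6-1>s10; s7-0>s11; s7-1>s0; s8-0>s11; s8-1>s0; s9-0>s9; s9-1>s12; s10-0>s13; s10-1>s0; s11-0>s14; s11-1>s0; s12-0>s13; s12-1>s0; s13-0>s14; s13-1>s0; s14-0>s15; s14-1>s0; s15-0>s15; s15-1>s0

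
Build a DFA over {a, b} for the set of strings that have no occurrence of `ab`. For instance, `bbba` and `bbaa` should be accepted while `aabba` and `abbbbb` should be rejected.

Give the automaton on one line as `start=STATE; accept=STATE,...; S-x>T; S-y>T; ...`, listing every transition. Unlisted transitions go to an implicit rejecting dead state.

start=q0; accept=q0,q1; q0-a>q1; q0-b>q0; q1-a>q1; q1-b>q2; q2-a>q2; q2-b>q2

Track partial matches of the forbidden pattern `ab`. State q2 is a dead state reached once `ab` has occurred; every other state accepts. q0 means no part of `ab` is currently matched.
3 states suffice.
        a   b  
>* q0   q1  q0 
 * q1   q1  q2 
   q2   q2  q2 
(> = start, * = accepting)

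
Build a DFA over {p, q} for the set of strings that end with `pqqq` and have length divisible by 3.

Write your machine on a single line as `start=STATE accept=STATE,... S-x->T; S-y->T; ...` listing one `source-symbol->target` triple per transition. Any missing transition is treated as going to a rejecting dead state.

start=s0; accept=s6; s0-p->s1; s0-q->s1; s1-p->s2; s1-q->s2; s2-p->s3; s2-q->s0; s3-p->s1; s3-q->s4; s4-p->s2; s4-q->s5; s5-p->s3; s5-q->s6; s6-p->s1; s6-q->s1

Handle the two conditions separately and then intersect. The first has 5 states tracking how much of the suffix `pqqq` has currently been matched; the second has 3 states tracking the input length modulo 3. A product state is a pair (one from each), accepting exactly when both do. After merging equivalent states the machine shrinks.
7 states suffice.
        p   q  
>  s0   s1  s1 
   s1   s2  s2 
   s2   s3  s0 
   s3   s1  s4 
   s4   s2  s5 
   s5   s3  s6 
 * s6   s1  s1 
(> = start, * = accepting)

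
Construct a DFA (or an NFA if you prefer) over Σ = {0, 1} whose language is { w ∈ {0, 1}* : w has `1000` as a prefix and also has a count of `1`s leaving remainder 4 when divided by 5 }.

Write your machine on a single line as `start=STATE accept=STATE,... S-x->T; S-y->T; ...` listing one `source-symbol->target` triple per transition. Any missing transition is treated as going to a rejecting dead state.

start=s0; accept=s12; s0-0->s1; s0-1->s2; s1-0->s1; s1-1->s3; s2-0->s4; s2-1->s5; s3-0->s3; s3-1->s5; s4-0->s6; s4-1->s5; s5-0->s5; s5-1->s7; s6-0->s8; s6-1->s5; s7-0->s7; s7-1->s9; s8-0->s8; s8-1->s10; s9-0->s9; s9-1->s1; s10-0->s10; s10-1->s11; s11-0->s11; s11-1->s12; s12-0->s12; s12-1->s13; s13-0->s13; s13-1->s8

Run two small machines in parallel and take their product. The first has 6 states tracking whether the input so far still matches the prefix `1000`; the second has 5 states tracking the count of `1`s modulo 5. A product state is a pair (one from each), accepting exactly when both do.
14 states suffice.
          0    1  
>  s0     s1   s2 
   s1     s1   s3 
   s2     s4   s5 
   s3     s3   s5 
   s4     s6   s5 
   s5     s5   s7 
   s6     s8   s5 
   s7     s7   s9 
   s8     s8  s10 
   s9     s9   s1 
   s10   s10  s11 
   s11   s11  s12 
 * s12   s12  s13 
   s13   s13   s8 
(> = start, * = accepting)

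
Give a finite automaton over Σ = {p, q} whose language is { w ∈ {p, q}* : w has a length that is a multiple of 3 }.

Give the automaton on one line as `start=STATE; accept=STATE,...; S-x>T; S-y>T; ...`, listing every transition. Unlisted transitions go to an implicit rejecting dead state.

Only the length mod 3 matters, so use a 3-cycle: from any state, every input symbol moves to the next state, wrapping C back to A. Mark A accepting.
A 3-state machine:
       p  q 
>* A   B  B 
   B   C  C 
   C   A  A 
(> = start, * = accepting)

start=A; accept=A; A-p>B; A-q>B; B-p>C; B-q>C; C-p>A; C-q>A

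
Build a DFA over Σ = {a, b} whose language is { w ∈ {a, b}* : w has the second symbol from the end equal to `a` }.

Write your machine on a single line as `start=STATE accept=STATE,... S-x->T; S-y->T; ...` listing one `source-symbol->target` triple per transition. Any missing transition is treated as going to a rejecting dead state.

Because acceptance depends on a position counted from the end, the machine has to buffer the most recent 2 symbols. Make each state the string of the last up-to-2 symbols read; on input `x` shift the window left and append `x`. Accept when the buffered window has length 2 and begins with `a`.
With 7 states:
        a   b  
>  q0   q1  q2 
   q1   q3  q4 
   q2   q5  q6 
 * q3   q3  q4 
 * q4   q5  q6 
   q5   q3  q4 
   q6   q5  q6 
(> = start, * = accepting)

start=q0; accept=q3,q4; q0-a->q1; q0-b->q2; q1-a->q3; q1-b->q4; q2-a->q5; q2-b->q6; q3-a->q3; q3-b->q4; q4-a->q5; q4-b->q6; q5-a->q3; q5-b->q4; q6-a->q5; q6-b->q6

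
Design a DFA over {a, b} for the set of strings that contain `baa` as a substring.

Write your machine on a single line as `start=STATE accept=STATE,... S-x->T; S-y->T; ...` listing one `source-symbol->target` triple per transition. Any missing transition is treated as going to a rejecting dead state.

States q0..q2 record the length of the longest prefix of `baa` that matches the current input suffix. Reaching q3 means `baa` has been seen, and we stay there forever. Accept from q3.
With 4 states:
        a   b  
>  q0   q0  q1 
   q1   q2  q1 
   q2   q3  q1 
 * q3   q3  q3 
(> = start, * = accepting)

start=q0; accept=q3; q0-a->q0; q0-b->q1; q1-a->q2; q1-b->q1; q2-a->q3; q2-b->q1; q3-a->q3; q3-b->q3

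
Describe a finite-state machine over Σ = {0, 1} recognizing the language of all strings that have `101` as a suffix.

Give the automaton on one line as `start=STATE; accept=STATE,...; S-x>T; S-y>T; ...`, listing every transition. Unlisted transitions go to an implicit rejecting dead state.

Remember how much of `101` the current input suffix matches. State q0 means no match yet; q1 means the last symbol is `1`; q2 means the last 2 symbols are `10`; q3 means the last 3 symbols are `101`. Only q3 accepts. On a mismatch, fall back to the longest proper suffix that is still a prefix of `101`.
        0   1  
>  q0   q0  q1 
   q1   q2  q1 
   q2   q0  q3 
 * q3   q2  q1 
(> = start, * = accepting)

start=q0; accept=q3; q0-0>q0; q0-1>q1; q1-0>q2; q1-1>q1; q2-0>q0; q2-1>q3; q3-0>q2; q3-1>q1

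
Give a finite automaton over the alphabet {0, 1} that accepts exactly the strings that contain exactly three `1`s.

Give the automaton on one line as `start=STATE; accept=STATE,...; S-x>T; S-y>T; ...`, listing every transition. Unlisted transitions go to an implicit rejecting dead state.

start=s0; accept=s3; s0-0>s0; s0-1>s1; s1-0>s1; s1-1>s2; s2-0>s2; s2-1>s3; s3-0>s3; s3-1>s4; s4-0>s4; s4-1>s4

Count `1`s, saturating at 4: states s0 through s3 mean 0 through 3 `1`s seen; s4 means more than 3. Each `1` increments (capped at s4); other symbols loop. Accept from {s3}.
With 5 states:
        0   1  
>  s0   s0  s1 
   s1   s1  s2 
   s2   s2  s3 
 * s3   s3  s4 
   s4   s4  s4 
(> = start, * = accepting)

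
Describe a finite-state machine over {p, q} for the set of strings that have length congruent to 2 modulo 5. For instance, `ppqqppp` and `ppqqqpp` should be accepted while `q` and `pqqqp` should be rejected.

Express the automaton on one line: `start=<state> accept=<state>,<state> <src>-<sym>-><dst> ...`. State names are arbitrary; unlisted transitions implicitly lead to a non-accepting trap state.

start=A accept=C A-p->B A-q->B B-p->C B-q->C C-p->D C-q->D D-p->E D-q->E E-p->A E-q->A

Only the length mod 5 matters, so use a 5-cycle: from any state, every input symbol moves to the next state, wrapping E back to A. Mark C accepting.
5 states suffice.
       p  q 
>  A   B  B 
   B   C  C 
 * C   D  D 
   D   E  E 
   E   A  A 
(> = start, * = accepting)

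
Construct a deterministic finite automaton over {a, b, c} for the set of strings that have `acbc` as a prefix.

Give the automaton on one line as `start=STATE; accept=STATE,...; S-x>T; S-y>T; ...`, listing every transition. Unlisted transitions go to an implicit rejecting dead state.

start=q0; accept=q4; q0-a>q1; q0-b>q5; q0-c>q5; q1-a>q5; q1-b>q5; q1-c>q2; q2-a>q5; q2-b>q3; q2-c>q5; q3-a>q5; q3-b>q5; q3-c>q4; q4-a>q4; q4-b>q4; q4-c>q4; q5-a>q5; q5-b>q5; q5-c>q5

Walk along `acbc` while the input agrees: from q0 take `a` to q1, and so on. Any deviation drops to the rejecting sink q5. Once q4 is reached the prefix is confirmed and every continuation is accepted.
A 6-state machine:
        a   b   c  
>  q0   q1  q5  q5 
   q1   q5  q5  q2 
   q2   q5  q3  q5 
   q3   q5  q5  q4 
 * q4   q4  q4  q4 
   q5   q5  q5  q5 
(> = start, * = accepting)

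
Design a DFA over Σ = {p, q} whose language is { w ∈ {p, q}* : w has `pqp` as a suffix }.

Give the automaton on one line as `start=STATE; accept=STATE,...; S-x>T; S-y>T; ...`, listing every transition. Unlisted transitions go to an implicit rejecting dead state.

start=A; accept=D; A-p>B; A-q>A; B-p>B; B-q>C; C-p>D; C-q>A; D-p>B; D-q>C

Let each state record the length of the longest suffix of the input read so far that is also a prefix of `pqp`. B means the last symbol is `p`; C means the last 2 symbols are `pq`; D means the last 3 symbols are `pqp`. Accept only at D, where the string currently ends in `pqp`.
With 4 states:
       p  q 
>  A   B  A 
   B   B  C 
   C   D  A 
 * D   B  C 
(> = start, * = accepting)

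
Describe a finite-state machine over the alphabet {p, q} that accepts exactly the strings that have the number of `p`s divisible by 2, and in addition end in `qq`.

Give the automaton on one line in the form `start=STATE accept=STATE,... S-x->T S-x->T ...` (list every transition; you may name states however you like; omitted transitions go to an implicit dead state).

start=A accept=E A-p->B A-q->C B-p->A B-q->D C-p->B C-q->E D-p->A D-q->F E-p->B E-q->E F-p->A F-q->F

Build one automaton per condition and run them in lockstep. The first has 2 states tracking the count of `p`s modulo 2; the second has 3 states tracking how much of the suffix `qq` has currently been matched. A product state is a pair (one from each), accepting exactly when both do.
With 6 states:
       p  q 
>  A   B  C 
   B   A  D 
   C   B  E 
   D   A  F 
 * E   B  E 
   F   A  F 
(> = start, * = accepting)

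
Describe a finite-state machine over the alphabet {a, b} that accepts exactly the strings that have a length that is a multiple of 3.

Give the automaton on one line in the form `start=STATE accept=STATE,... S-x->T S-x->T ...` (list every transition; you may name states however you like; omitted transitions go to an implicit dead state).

start=q0 accept=q0 q0-a->q1 q0-b->q1 q1-a->q2 q1-b->q2 q2-a->q0 q2-b->q0

Count input length modulo 3: every symbol advances one step around the cycle q0 → q1 → q2 → q0. Accept at q0.
        a   b  
>* q0   q1  q1 
   q1   q2  q2 
   q2   q0  q0 
(> = start, * = accepting)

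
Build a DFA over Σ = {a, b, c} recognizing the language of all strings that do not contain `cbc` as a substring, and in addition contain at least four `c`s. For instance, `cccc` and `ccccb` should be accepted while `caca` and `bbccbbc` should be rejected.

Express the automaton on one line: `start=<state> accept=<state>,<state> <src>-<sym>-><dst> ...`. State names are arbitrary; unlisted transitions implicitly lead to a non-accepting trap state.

Handle the two conditions separately and then intersect. One (4 states) tracks partial matches of the forbidden pattern `cbc`; the other (6 states) tracks the count of `c`s, saturating at 5. Each combined state is a pair, one component from each; accept when both components accept. After merging equivalent states the machine shrinks.
A 14-state machine:
          a    b    c  
>  q0     q0   q0   q1 
   q1     q2   q3   q4 
   q2     q2   q2   q4 
   q3     q2   q2   q5 
   q4     q6   q7   q8 
   q5     q5   q5   q5 
   q6     q6   q6   q8 
   q7     q6   q6   q5 
   q8     q9  q10  q11 
   q9     q9   q9  q11 
   q10    q9   q9   q5 
 * q11   q12  q13  q11 
 * q12   q12  q12  q11 
 * q13   q12  q12   q5 
(> = start, * = accepting)

start=q0 accept=q11,q12,q13 q0-a->q0 q0-b->q0 q0-c->q1 q1-a->q2 q1-b->q3 q1-c->q4 q2-a->q2 q2-b->q2 q2-c->q4 q3-a->q2 q3-b->q2 q3-c->q5 q4-a->q6 q4-b->q7 q4-c->q8 q5-a->q5 q5-b->q5 q5-c->q5 q6-a->q6 q6-b->q6 q6-c->q8 q7-a->q6 q7-b->q6 q7-c->q5 q8-a->q9 q8-b->q10 q8-c->q11 q9-a->q9 q9-b->q9 q9-c->q11 q10-a->q9 q10-b->q9 q10-c->q5 q11-a->q12 q11-b->q13 q11-c->q11 q12-a->q12 q12-b->q12 q12-c->q11 q13-a->q12 q13-b->q12 q13-c->q5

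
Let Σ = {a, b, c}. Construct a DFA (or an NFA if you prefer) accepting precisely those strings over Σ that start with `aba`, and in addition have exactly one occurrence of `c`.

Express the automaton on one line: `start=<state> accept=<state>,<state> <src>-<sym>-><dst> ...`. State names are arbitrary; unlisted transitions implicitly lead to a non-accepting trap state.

start=q0 accept=q5 q0-a->q1 q0-b->q2 q0-c->q2 q1-a->q2 q1-b->q3 q1-c->q2 q2-a->q2 q2-b->q2 q2-c->q2 q3-a->q4 q3-b->q2 q3-c->q2 q4-a->q4 q4-b->q4 q4-c->q5 q5-a->q5 q5-b->q5 q5-c->q2

Build one automaton per condition and run them in lockstep. The first has 5 states tracking whether the input so far still matches the prefix `aba`; the second has 3 states tracking the count of `c`s, saturating at 2. A product state is a pair (one from each), accepting exactly when both do. Equivalent product states are then merged.
        a   b   c  
>  q0   q1  q2  q2 
   q1   q2  q3  q2 
   q2   q2  q2  q2 
   q3   q4  q2  q2 
   q4   q4  q4  q5 
 * q5   q5  q5  q2 
(> = start, * = accepting)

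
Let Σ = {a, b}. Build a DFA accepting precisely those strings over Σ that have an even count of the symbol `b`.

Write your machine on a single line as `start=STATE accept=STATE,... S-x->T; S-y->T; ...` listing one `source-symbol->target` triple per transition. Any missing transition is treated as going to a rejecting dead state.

The only thing that matters is how many `b`s have appeared, reduced mod 2. Use one state per residue: S0 for 0, …, S1 for 1. Reading `b` moves to the next residue; anything else stays put. S0 is accepting.
2 states suffice.
        a   b  
>* S0   S0  S1 
   S1   S1  S0 
(> = start, * = accepting)

start=S0; accept=S0; S0-a->S0; S0-b->S1; S1-a->S1; S1-b->S0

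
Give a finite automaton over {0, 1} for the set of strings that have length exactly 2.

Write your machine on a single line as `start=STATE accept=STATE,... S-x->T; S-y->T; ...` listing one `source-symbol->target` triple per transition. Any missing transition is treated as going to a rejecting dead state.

start=q0; accept=q2; q0-0->q1; q0-1->q1; q1-0->q2; q1-1->q2; q2-0->q3; q2-1->q3; q3-0->q3; q3-1->q3

Count input length up to 3: every symbol moves from q0 toward q3, which means 'more than 2' and absorbs. Accept from {q2}.
With 4 states:
        0   1  
>  q0   q1  q1 
   q1   q2  q2 
 * q2   q3  q3 
   q3   q3  q3 
(> = start, * = accepting)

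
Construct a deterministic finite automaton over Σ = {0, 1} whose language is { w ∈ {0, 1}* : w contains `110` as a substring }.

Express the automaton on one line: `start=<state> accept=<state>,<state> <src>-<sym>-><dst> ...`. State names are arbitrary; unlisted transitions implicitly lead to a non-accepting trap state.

start=s0 accept=s3 s0-0->s0 s0-1->s1 s1-0->s0 s1-1->s2 s2-0->s3 s2-1->s2 s3-0->s3 s3-1->s3

States s0..s2 record the length of the longest prefix of `110` that matches the current input suffix. Reaching s3 means `110` has been seen, and we stay there forever. Accept from s3.
4 states suffice.
        0   1  
>  s0   s0  s1 
   s1   s0  s2 
   s2   s3  s2 
 * s3   s3  s3 
(> = start, * = accepting)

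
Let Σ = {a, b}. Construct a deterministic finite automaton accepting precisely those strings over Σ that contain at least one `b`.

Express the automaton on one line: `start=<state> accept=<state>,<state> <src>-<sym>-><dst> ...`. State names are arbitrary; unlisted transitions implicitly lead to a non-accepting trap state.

Only the number of `b`s matters, and only up to 2. Make a chain q0 → q1 → q2 advanced by each `b` (with q2 absorbing); every other symbol self-loops. The accepting set is {q1, q2}.
A 3-state machine:
        a   b  
>  q0   q0  q1 
 * q1   q1  q2 
 * q2   q2  q2 
(> = start, * = accepting)

start=q0 accept=q1,q2 q0-a->q0 q0-b->q1 q1-a->q1 q1-b->q2 q2-a->q2 q2-b->q2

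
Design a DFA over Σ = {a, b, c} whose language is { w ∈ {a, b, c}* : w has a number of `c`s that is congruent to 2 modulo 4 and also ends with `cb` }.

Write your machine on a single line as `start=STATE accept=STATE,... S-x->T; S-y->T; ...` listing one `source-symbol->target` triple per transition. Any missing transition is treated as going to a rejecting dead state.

start=q0; accept=q4; q0-a->q0; q0-b->q0; q0-c->q1; q1-a->q1; q1-b->q1; q1-c->q2; q2-a->q3; q2-b->q4; q2-c->q5; q3-a->q3; q3-b->q3; q3-c->q5; q4-a->q3; q4-b->q3; q4-c->q5; q5-a->q5; q5-b->q5; q5-c->q0

Run two small machines in parallel and take their product. The first has 4 states tracking the count of `c`s modulo 4; the second has 3 states tracking how much of the suffix `cb` has currently been matched. A product state is a pair (one from each), accepting exactly when both do. Equivalent product states are then merged.
A 6-state machine:
        a   b   c  
>  q0   q0  q0  q1 
   q1   q1  q1  q2 
   q2   q3  q4  q5 
   q3   q3  q3  q5 
 * q4   q3  q3  q5 
   q5   q5  q5  q0 
(> = start, * = accepting)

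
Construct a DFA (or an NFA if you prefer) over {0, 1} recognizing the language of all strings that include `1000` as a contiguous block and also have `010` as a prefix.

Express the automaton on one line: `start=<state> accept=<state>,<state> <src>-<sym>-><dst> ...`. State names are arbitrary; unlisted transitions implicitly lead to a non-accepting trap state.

start=q0 accept=q7 q0-0->q1 q0-1->q2 q1-0->q2 q1-1->q3 q2-0->q2 q2-1->q2 q3-0->q4 q3-1->q2 q4-0->q5 q4-1->q6 q5-0->q7 q5-1->q6 q6-0->q4 q6-1->q6 q7-0->q7 q7-1->q7

Run two small machines in parallel and take their product. The first has 5 states tracking whether and how much of `1000` has been seen; the second has 5 states tracking whether the input so far still matches the prefix `010`. A product state is a pair (one from each), accepting exactly when both do. Equivalent product states are then merged.
With 8 states:
        0   1  
>  q0   q1  q2 
   q1   q2  q3 
   q2   q2  q2 
   q3   q4  q2 
   q4   q5  q6 
   q5   q7  q6 
   q6   q4  q6 
 * q7   q7  q7 
(> = start, * = accepting)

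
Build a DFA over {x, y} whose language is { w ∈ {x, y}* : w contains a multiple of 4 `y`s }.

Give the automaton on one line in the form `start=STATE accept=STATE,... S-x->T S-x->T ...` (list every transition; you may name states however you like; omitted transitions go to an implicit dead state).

start=q0 accept=q0 q0-x->q0 q0-y->q1 q1-x->q1 q1-y->q2 q2-x->q2 q2-y->q3 q3-x->q3 q3-y->q0

The only thing that matters is how many `y`s have appeared, reduced mod 4. Use one state per residue: q0 for 0, …, q3 for 3. Reading `y` moves to the next residue; anything else stays put. q0 is accepting.
        x   y  
>* q0   q0  q1 
   q1   q1  q2 
   q2   q2  q3 
   q3   q3  q0 
(> = start, * = accepting)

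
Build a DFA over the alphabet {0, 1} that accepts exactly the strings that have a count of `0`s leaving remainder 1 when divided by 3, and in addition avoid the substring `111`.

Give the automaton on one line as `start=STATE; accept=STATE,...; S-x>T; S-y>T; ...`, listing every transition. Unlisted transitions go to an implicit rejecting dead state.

start=S0; accept=S1,S4,S7; S0-0>S1; S0-1>S2; S1-0>S3; S1-1>S4; S2-0>S1; S2-1>S5; S3-0>S0; S3-1>S6; S4-0>S3; S4-1>S7; S5-0>S1; S5-1>S8; S6-0>S0; S6-1>S9; S7-0>S3; S7-1>S8; S8-0>S8; S8-1>S8; S9-0>S0; S9-1>S8

Handle the two conditions separately and then intersect. One (3 states) tracks the count of `0`s modulo 3; the other (4 states) tracks partial matches of the forbidden pattern `111`. Each combined state is a pair, one component from each; accept when both components accept. Equivalent product states are then merged.
With 10 states:
        0   1  
>  S0   S1  S2 
 * S1   S3  S4 
   S2   S1  S5 
   S3   S0  S6 
 * S4   S3  S7 
   S5   S1  S8 
   S6   S0  S9 
 * S7   S3  S8 
   S8   S8  S8 
   S9   S0  S8 
(> = start, * = accepting)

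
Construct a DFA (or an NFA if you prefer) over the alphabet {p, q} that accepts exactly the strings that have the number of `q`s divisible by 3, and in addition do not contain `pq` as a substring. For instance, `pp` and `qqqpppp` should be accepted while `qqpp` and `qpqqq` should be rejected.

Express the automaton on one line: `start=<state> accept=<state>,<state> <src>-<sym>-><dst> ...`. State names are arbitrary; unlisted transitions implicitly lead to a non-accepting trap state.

start=A accept=A,B A-p->B A-q->C B-p->B B-q->D C-p->E C-q->F D-p->D D-q->G E-p->E E-q->G F-p->H F-q->A G-p->G G-q->I H-p->H H-q->I I-p->I I-q->D

Handle the two conditions separately and then intersect. One (3 states) tracks the count of `q`s modulo 3; the other (3 states) tracks partial matches of the forbidden pattern `pq`. Each combined state is a pair, one component from each; accept when both components accept.
9 states suffice.
       p  q 
>* A   B  C 
 * B   B  D 
   C   E  F 
   D   D  G 
   E   E  G 
   F   H  A 
   G   G  I 
   H   H  I 
   I   I  D 
(> = start, * = accepting)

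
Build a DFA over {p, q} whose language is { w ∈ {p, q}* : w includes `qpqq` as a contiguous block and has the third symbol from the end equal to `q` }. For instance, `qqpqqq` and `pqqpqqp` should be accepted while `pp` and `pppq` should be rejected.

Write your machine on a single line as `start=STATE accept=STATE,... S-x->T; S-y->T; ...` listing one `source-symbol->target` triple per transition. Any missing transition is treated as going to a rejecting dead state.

start=A; accept=Q,R,S,T; A-p->B; A-q->C; B-p->D; B-q->E; C-p->F; C-q->G; D-p->H; D-q->I; E-p->J; E-q->K; F-p->L; F-q->M; G-p->N; G-q->O; H-p->H; H-q->I; I-p->J; I-q->K; J-p->L; J-q->M; K-p->N; K-q->O; L-p->H; L-q->I; M-p->J; M-q->P; N-p->L; N-q->M; O-p->N; O-q->O; P-p->Q; P-q->R; Q-p->S; Q-q->T; R-p->Q; R-q->R; S-p->U; S-q->V; T-p->W; T-q->P; U-p->U; U-q->V; V-p->W; V-q->P; W-p->S; W-q->T

Handle the two conditions separately and then intersect. One (5 states) tracks whether and how much of `qpqq` has been seen; the other (15 states) tracks the last 3 symbols read. Each combined state is a pair, one component from each; accept when both components accept.
A 23-state machine:
       p  q 
>  A   B  C 
   B   D  E 
   C   F  G 
   D   H  I 
   E   J  K 
   F   L  M 
   G   N  O 
   H   H  I 
   I   J  K 
   J   L  M 
   K   N  O 
   L   H  I 
   M   J  P 
   N   L  M 
   O   N  O 
   P   Q  R 
 * Q   S  T 
 * R   Q  R 
 * S   U  V 
 * T   W  P 
   U   U  V 
   V   W  P 
   W   S  T 
(> = start, * = accepting)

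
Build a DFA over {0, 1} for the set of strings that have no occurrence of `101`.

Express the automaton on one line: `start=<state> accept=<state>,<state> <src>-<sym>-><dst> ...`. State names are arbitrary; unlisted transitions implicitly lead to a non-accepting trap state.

This is the complement of 'contains `101`'. Use the same substring-matching states — S0 through S3 holding how much of `101` has just been matched — but flip the accepting set: everything except the trap S3 accepts.
A 4-state machine:
        0   1  
>* S0   S0  S1 
 * S1   S2  S1 
 * S2   S0  S3 
   S3   S3  S3 
(> = start, * = accepting)

start=S0 accept=S0,S1,S2 S0-0->S0 S0-1->S1 S1-0->S2 S1-1->S1 S2-0->S0 S2-1->S3 S3-0->S3 S3-1->S3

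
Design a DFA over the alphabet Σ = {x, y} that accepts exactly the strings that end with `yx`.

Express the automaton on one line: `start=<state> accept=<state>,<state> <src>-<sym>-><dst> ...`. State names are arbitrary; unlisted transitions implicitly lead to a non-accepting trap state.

Remember how much of `yx` the current input suffix matches. State s0 means no match yet; s1 means the last symbol is `y`; s2 means the last 2 symbols are `yx`. Only s2 accepts. On a mismatch, fall back to the longest proper suffix that is still a prefix of `yx`.
        x   y  
>  s0   s0  s1 
   s1   s2  s1 
 * s2   s0  s1 
(> = start, * = accepting)

start=s0 accept=s2 s0-x->s0 s0-y->s1 s1-x->s2 s1-y->s1 s2-x->s0 s2-y->s1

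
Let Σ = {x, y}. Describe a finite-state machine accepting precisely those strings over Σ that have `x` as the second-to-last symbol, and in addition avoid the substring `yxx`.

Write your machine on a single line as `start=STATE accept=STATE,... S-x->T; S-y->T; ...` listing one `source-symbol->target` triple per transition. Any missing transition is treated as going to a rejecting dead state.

Run two small machines in parallel and take their product. The first has 7 states tracking the last 2 symbols read; the second has 4 states tracking partial matches of the forbidden pattern `yxx`. A product state is a pair (one from each), accepting exactly when both do.
With 11 states:
          x    y  
>  q0     q1   q2 
   q1     q3   q4 
   q2     q5   q6 
 * q3     q3   q4 
 * q4     q5   q6 
   q5     q7   q4 
   q6     q5   q6 
   q7     q7   q8 
   q8     q9  q10 
   q9     q7   q8 
   q10    q9  q10 
(> = start, * = accepting)

start=q0; accept=q3,q4; q0-x->q1; q0-y->q2; q1-x->q3; q1-y->q4; q2-x->q5; q2-y->q6; q3-x->q3; q3-y->q4; q4-x->q5; q4-y->q6; q5-x->q7; q5-y->q4; q6-x->q5; q6-y->q6; q7-x->q7; q7-y->q8; q8-x->q9; q8-y->q10; q9-x->q7; q9-y->q8; q10-x->q9; q10-y->q10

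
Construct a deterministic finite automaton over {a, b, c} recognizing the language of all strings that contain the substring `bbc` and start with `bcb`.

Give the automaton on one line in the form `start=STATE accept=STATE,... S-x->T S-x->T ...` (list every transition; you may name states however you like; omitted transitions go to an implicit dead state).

Build one automaton per condition and run them in lockstep. One (4 states) tracks whether and how much of `bbc` has been seen; the other (5 states) tracks whether the input so far still matches the prefix `bcb`. Each combined state is a pair, one component from each; accept when both components accept.
          a    b    c  
>  S0     S1   S2   S1 
   S1     S1   S3   S1 
   S2     S1   S4   S5 
   S3     S1   S4   S1 
   S4     S1   S4   S6 
   S5     S1   S7   S1 
   S6     S6   S6   S6 
   S7     S8   S9   S8 
   S8     S8   S7   S8 
   S9     S8   S9  S10 
 * S10   S10  S10  S10 
(> = start, * = accepting)

start=S0 accept=S10 S0-a->S1 S0-b->S2 S0-c->S1 S1-a->S1 S1-b->S3 S1-c->S1 S2-a->S1 S2-b->S4 S2-c->S5 S3-a->S1 S3-b->S4 S3-c->S1 S4-a->S1 S4-b->S4 S4-c->S6 S5-a->S1 S5-b->S7 S5-c->S1 S6-a->S6 S6-b->S6 S6-c->S6 S7-a->S8 S7-b->S9 S7-c->S8 S8-a->S8 S8-b->S7 S8-c->S8 S9-a->S8 S9-b->S9 S9-c->S10 S10-a->S10 S10-b->S10 S10-c->S10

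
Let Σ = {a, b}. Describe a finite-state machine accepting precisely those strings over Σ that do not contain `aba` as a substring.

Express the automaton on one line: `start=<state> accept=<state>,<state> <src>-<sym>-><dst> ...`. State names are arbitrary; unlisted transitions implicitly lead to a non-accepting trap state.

This is the complement of 'contains `aba`'. Use the same substring-matching states — q0 through q3 holding how much of `aba` has just been matched — but flip the accepting set: everything except the trap q3 accepts.
4 states suffice.
        a   b  
>* q0   q1  q0 
 * q1   q1  q2 
 * q2   q3  q0 
   q3   q3  q3 
(> = start, * = accepting)

start=q0 accept=q0,q1,q2 q0-a->q1 q0-b->q0 q1-a->q1 q1-b->q2 q2-a->q3 q2-b->q0 q3-a->q3 q3-b->q3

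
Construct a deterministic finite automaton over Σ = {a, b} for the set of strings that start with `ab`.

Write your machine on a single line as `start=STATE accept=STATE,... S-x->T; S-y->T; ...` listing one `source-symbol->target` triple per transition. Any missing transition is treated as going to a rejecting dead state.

start=q0; accept=q2; q0-a->q1; q0-b->q3; q1-a->q3; q1-b->q2; q2-a->q2; q2-b->q2; q3-a->q3; q3-b->q3

Check the first 2 symbols one by one: q0 through q1 record how many have matched `ab` so far; any wrong symbol goes to the dead state q3. After all 2 match we enter the accepting sink q2.
With 4 states:
        a   b  
>  q0   q1  q3 
   q1   q3  q2 
 * q2   q2  q2 
   q3   q3  q3 
(> = start, * = accepting)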